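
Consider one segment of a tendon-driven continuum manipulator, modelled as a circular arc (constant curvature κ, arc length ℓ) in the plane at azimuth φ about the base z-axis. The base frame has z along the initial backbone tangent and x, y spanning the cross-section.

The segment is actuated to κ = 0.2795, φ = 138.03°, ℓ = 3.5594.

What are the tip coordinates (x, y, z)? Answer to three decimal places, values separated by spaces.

θ = κ·ℓ = 0.2795 × 3.5594 = 0.99485 rad
ρ = (1 − cos θ)/κ = (1 − 0.54463)/0.2795 = 1.62924
z = sin θ / κ = 0.83868/0.2795 = 3.00064
x = ρ cos φ = 1.62924 × cos(138.03°) = -1.21133
y = ρ sin φ = 1.62924 × sin(138.03°) = 1.08954

-1.211 1.090 3.001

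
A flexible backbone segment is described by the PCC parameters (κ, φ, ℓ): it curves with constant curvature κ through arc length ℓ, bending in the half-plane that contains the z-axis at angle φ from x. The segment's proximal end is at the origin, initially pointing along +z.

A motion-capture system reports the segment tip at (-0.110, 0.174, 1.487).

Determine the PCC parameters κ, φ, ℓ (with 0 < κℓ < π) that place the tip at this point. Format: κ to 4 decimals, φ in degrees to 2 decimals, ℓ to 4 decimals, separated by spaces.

0.1827 122.30 1.5059

ρ = √(x²+y²) = √(-0.110² + 0.174²) = 0.20585
φ = atan2(y, x) mod 360° = atan2(0.174, -0.110) = 122.3004°
|p|² = ρ² + z² = 0.20585² + 1.487² = 2.25355
κ = 2ρ / |p|² = 2×0.20585 / 2.25355 = 0.18269
θ = 2·atan2(ρ, z) = 2·atan2(0.20585, 1.487) = 0.27512 rad
ℓ = θ/κ = 0.27512/0.18269 = 1.50593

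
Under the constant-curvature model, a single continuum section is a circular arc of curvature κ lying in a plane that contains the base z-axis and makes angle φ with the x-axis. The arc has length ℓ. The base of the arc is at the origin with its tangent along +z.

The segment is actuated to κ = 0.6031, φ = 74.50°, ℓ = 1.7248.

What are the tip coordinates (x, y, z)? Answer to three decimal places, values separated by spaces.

0.219 0.789 1.430

θ = κ·ℓ = 0.6031 × 1.7248 = 1.04023 rad
ρ = (1 − cos θ)/κ = (1 − 0.50602)/0.6031 = 0.81906
z = sin θ / κ = 0.86252/0.6031 = 1.43014
x = ρ cos φ = 0.81906 × cos(74.50°) = 0.21888
y = ρ sin φ = 0.81906 × sin(74.50°) = 0.78927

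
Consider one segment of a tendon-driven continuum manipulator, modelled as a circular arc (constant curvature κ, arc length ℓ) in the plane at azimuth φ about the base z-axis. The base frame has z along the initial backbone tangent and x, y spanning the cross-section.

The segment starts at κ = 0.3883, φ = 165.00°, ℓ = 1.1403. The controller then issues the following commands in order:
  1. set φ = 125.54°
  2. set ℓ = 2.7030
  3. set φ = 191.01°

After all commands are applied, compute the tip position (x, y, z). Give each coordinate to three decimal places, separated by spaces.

-1.269 -0.247 2.233

initial: κ=0.3883, φ=165.00°, ℓ=1.1403
cmd 1: set φ=125.54° → (κ,φ,ℓ)=(0.3883,125.54°,1.1403) → tip=(-0.1444,0.2021,1.1034)
cmd 2: set ℓ=2.7030 → (κ,φ,ℓ)=(0.3883,125.54°,2.7030) → tip=(-0.7516,1.0521,2.2334)
cmd 3: set φ=191.01° → (κ,φ,ℓ)=(0.3883,191.01°,2.7030) → tip=(-1.2692,-0.2469,2.2334)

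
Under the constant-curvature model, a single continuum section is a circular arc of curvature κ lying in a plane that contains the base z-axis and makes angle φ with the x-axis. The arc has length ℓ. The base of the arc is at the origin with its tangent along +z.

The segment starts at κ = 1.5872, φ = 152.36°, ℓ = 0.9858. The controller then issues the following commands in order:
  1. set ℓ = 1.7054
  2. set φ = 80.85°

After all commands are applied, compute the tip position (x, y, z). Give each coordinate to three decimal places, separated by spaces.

initial: κ=1.5872, φ=152.36°, ℓ=0.9858
cmd 1: set ℓ=1.7054 → (κ,φ,ℓ)=(1.5872,152.36°,1.7054) → tip=(-1.0644,0.5574,0.2654)
cmd 2: set φ=80.85° → (κ,φ,ℓ)=(1.5872,80.85°,1.7054) → tip=(0.1911,1.1862,0.2654)

0.191 1.186 0.265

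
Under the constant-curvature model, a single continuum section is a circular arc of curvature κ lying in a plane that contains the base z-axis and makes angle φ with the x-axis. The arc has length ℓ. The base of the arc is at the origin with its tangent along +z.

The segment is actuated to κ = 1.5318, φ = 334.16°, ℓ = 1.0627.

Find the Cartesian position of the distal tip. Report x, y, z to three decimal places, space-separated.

θ = κ·ℓ = 1.5318 × 1.0627 = 1.62784 rad
ρ = (1 − cos θ)/κ = (1 − -0.05702)/1.5318 = 0.69005
z = sin θ / κ = 0.99837/1.5318 = 0.65176
x = ρ cos φ = 0.69005 × cos(334.16°) = 0.62105
y = ρ sin φ = 0.69005 × sin(334.16°) = -0.30076

0.621 -0.301 0.652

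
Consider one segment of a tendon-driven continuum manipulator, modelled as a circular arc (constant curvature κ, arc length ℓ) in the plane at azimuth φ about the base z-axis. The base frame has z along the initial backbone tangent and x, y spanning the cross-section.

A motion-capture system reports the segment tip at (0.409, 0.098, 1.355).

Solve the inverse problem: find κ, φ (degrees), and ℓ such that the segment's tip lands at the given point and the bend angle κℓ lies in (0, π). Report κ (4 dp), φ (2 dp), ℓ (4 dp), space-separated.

ρ = √(x²+y²) = √(0.409² + 0.098²) = 0.42058
φ = atan2(y, x) mod 360° = atan2(0.098, 0.409) = 13.4745°
|p|² = ρ² + z² = 0.42058² + 1.355² = 2.01291
κ = 2ρ / |p|² = 2×0.42058 / 2.01291 = 0.41788
θ = 2·atan2(ρ, z) = 2·atan2(0.42058, 1.355) = 0.60192 rad
ℓ = θ/κ = 0.60192/0.41788 = 1.44042

0.4179 13.47 1.4404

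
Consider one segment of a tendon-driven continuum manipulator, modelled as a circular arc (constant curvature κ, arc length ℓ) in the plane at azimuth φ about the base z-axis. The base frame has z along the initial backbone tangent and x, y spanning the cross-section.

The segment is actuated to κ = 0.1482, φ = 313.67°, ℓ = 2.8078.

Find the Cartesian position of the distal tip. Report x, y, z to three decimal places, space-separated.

θ = κ·ℓ = 0.1482 × 2.8078 = 0.41612 rad
ρ = (1 − cos θ)/κ = (1 − 0.91467)/0.1482 = 0.57580
z = sin θ / κ = 0.40421/0.1482 = 2.72747
x = ρ cos φ = 0.57580 × cos(313.67°) = 0.39760
y = ρ sin φ = 0.57580 × sin(313.67°) = -0.41650

0.398 -0.416 2.727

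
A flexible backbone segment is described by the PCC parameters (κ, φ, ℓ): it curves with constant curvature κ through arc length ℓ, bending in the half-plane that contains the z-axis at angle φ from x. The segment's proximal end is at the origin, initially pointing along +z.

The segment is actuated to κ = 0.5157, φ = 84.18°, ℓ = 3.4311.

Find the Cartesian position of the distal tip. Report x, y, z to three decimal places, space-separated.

θ = κ·ℓ = 0.5157 × 3.4311 = 1.76942 rad
ρ = (1 − cos θ)/κ = (1 − -0.19732)/0.5157 = 2.32173
z = sin θ / κ = 0.98034/0.5157 = 1.90099
x = ρ cos φ = 2.32173 × cos(84.18°) = 0.23543
y = ρ sin φ = 2.32173 × sin(84.18°) = 2.30977

0.235 2.310 1.901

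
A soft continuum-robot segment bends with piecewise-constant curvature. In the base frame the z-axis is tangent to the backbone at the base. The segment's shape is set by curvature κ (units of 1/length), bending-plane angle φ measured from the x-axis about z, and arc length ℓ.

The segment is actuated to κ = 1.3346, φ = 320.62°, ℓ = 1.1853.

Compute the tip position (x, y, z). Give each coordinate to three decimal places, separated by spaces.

θ = κ·ℓ = 1.3346 × 1.1853 = 1.58190 rad
ρ = (1 − cos θ)/κ = (1 − -0.01110)/1.3346 = 0.75761
z = sin θ / κ = 0.99994/1.3346 = 0.74924
x = ρ cos φ = 0.75761 × cos(320.62°) = 0.58560
y = ρ sin φ = 0.75761 × sin(320.62°) = -0.48067

0.586 -0.481 0.749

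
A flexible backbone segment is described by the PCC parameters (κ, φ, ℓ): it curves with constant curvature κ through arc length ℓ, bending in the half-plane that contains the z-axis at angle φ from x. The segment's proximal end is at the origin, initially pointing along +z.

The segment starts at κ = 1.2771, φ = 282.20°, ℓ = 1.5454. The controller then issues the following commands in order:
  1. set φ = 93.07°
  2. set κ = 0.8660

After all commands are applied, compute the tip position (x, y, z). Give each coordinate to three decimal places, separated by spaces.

initial: κ=1.2771, φ=282.20°, ℓ=1.5454
cmd 1: set φ=93.07° → (κ,φ,ℓ)=(1.2771,93.07°,1.5454) → tip=(-0.0584,1.0884,0.7203)
cmd 2: set κ=0.8660 → (κ,φ,ℓ)=(0.8660,93.07°,1.5454) → tip=(-0.0476,0.8874,1.1237)

-0.048 0.887 1.124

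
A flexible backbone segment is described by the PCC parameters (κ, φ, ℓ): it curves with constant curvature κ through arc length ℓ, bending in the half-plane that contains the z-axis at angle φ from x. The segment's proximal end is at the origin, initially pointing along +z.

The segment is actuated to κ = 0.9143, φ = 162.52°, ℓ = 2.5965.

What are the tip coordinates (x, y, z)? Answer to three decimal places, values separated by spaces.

θ = κ·ℓ = 0.9143 × 2.5965 = 2.37398 rad
ρ = (1 − cos θ)/κ = (1 − -0.71957)/0.9143 = 1.88075
z = sin θ / κ = 0.69442/0.9143 = 0.75951
x = ρ cos φ = 1.88075 × cos(162.52°) = -1.79390
y = ρ sin φ = 1.88075 × sin(162.52°) = 0.56493

-1.794 0.565 0.760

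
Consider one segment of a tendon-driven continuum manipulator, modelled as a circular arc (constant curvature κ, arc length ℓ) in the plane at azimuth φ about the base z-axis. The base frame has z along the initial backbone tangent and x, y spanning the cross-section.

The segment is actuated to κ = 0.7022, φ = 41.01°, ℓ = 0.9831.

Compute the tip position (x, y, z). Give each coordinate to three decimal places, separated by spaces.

0.246 0.214 0.907

θ = κ·ℓ = 0.7022 × 0.9831 = 0.69033 rad
ρ = (1 − cos θ)/κ = (1 − 0.77103)/0.7022 = 0.32607
z = sin θ / κ = 0.63679/0.7022 = 0.90686
x = ρ cos φ = 0.32607 × cos(41.01°) = 0.24605
y = ρ sin φ = 0.32607 × sin(41.01°) = 0.21396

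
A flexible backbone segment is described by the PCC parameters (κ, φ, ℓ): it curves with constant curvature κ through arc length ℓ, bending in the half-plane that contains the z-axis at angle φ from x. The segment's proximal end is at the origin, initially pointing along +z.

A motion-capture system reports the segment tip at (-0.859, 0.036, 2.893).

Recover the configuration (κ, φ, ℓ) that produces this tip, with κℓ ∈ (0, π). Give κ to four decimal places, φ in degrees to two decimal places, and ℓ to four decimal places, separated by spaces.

ρ = √(x²+y²) = √(-0.859² + 0.036²) = 0.85975
φ = atan2(y, x) mod 360° = atan2(0.036, -0.859) = 177.6002°
|p|² = ρ² + z² = 0.85975² + 2.893² = 9.10863
κ = 2ρ / |p|² = 2×0.85975 / 9.10863 = 0.18878
θ = 2·atan2(ρ, z) = 2·atan2(0.85975, 2.893) = 0.57774 rad
ℓ = θ/κ = 0.57774/0.18878 = 3.06044

0.1888 177.60 3.0604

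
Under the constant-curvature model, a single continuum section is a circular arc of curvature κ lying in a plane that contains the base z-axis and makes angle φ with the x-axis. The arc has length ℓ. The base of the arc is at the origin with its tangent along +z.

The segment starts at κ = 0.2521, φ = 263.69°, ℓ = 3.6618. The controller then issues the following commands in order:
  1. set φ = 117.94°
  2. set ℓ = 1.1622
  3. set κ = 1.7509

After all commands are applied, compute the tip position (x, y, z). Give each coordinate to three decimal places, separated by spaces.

initial: κ=0.2521, φ=263.69°, ℓ=3.6618
cmd 1: set φ=117.94° → (κ,φ,ℓ)=(0.2521,117.94°,3.6618) → tip=(-0.7373,1.3901,3.1634)
cmd 2: set ℓ=1.1622 → (κ,φ,ℓ)=(0.2521,117.94°,1.1622) → tip=(-0.0792,0.1493,1.1456)
cmd 3: set κ=1.7509 → (κ,φ,ℓ)=(1.7509,117.94°,1.1622) → tip=(-0.3874,0.7304,0.5107)

-0.387 0.730 0.511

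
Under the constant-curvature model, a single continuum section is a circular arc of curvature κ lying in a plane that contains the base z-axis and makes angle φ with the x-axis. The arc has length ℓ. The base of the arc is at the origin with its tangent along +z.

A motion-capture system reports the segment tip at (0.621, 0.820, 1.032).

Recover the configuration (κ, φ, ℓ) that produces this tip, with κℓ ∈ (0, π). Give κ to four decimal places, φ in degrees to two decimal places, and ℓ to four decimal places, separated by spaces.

ρ = √(x²+y²) = √(0.621² + 0.820²) = 1.02861
φ = atan2(y, x) mod 360° = atan2(0.820, 0.621) = 52.8627°
|p|² = ρ² + z² = 1.02861² + 1.032² = 2.12306
κ = 2ρ / |p|² = 2×1.02861 / 2.12306 = 0.96899
θ = 2·atan2(ρ, z) = 2·atan2(1.02861, 1.032) = 1.56751 rad
ℓ = θ/κ = 1.56751/0.96899 = 1.61768

0.9690 52.86 1.6177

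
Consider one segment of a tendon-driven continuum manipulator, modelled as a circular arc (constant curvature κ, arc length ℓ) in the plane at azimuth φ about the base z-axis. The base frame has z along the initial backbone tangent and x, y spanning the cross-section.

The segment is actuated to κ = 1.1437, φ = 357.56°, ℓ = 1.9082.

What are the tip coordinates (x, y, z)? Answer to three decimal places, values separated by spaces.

1.375 -0.059 0.716

θ = κ·ℓ = 1.1437 × 1.9082 = 2.18241 rad
ρ = (1 − cos θ)/κ = (1 − -0.57419)/1.1437 = 1.37640
z = sin θ / κ = 0.81872/1.1437 = 0.71586
x = ρ cos φ = 1.37640 × cos(357.56°) = 1.37515
y = ρ sin φ = 1.37640 × sin(357.56°) = -0.05860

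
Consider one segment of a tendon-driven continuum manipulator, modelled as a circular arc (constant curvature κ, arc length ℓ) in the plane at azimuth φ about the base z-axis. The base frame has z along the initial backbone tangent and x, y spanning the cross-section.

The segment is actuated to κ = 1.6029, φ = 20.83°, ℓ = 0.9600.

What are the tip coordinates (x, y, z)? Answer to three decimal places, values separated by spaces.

0.564 0.215 0.624

θ = κ·ℓ = 1.6029 × 0.9600 = 1.53878 rad
ρ = (1 − cos θ)/κ = (1 − 0.03201)/1.6029 = 0.60390
z = sin θ / κ = 0.99949/1.6029 = 0.62355
x = ρ cos φ = 0.60390 × cos(20.83°) = 0.56443
y = ρ sin φ = 0.60390 × sin(20.83°) = 0.21475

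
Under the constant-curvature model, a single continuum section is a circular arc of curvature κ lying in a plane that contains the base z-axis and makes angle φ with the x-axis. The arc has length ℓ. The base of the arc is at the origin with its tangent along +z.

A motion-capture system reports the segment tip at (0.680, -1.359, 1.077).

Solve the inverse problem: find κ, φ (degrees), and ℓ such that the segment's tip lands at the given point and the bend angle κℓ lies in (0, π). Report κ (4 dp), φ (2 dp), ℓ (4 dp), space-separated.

ρ = √(x²+y²) = √(0.680² + -1.359²) = 1.51963
φ = atan2(y, x) mod 360° = atan2(-1.359, 0.680) = 296.5819°
|p|² = ρ² + z² = 1.51963² + 1.077² = 3.46921
κ = 2ρ / |p|² = 2×1.51963 / 3.46921 = 0.87607
θ = 2·atan2(ρ, z) = 2·atan2(1.51963, 1.077) = 1.90848 rad
ℓ = θ/κ = 1.90848/0.87607 = 2.17846

0.8761 296.58 2.1785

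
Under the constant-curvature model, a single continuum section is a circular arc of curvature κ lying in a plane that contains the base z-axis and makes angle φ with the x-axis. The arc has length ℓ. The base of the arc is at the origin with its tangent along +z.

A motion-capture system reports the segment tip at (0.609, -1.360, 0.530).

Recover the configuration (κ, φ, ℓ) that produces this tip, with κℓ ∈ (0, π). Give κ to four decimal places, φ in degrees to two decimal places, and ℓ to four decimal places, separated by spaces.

1.1914 294.12 2.0632

ρ = √(x²+y²) = √(0.609² + -1.360²) = 1.49013
φ = atan2(y, x) mod 360° = atan2(-1.360, 0.609) = 294.1226°
|p|² = ρ² + z² = 1.49013² + 0.530² = 2.50138
κ = 2ρ / |p|² = 2×1.49013 / 2.50138 = 1.19144
θ = 2·atan2(ρ, z) = 2·atan2(1.49013, 0.530) = 2.45815 rad
ℓ = θ/κ = 2.45815/1.19144 = 2.06317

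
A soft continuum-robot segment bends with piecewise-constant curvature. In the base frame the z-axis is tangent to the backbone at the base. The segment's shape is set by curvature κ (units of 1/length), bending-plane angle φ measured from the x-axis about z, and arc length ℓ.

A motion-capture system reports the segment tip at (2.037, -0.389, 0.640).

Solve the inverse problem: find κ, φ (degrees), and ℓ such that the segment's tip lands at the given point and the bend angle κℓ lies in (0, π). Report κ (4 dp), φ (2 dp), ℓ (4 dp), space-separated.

ρ = √(x²+y²) = √(2.037² + -0.389²) = 2.07381
φ = atan2(y, x) mod 360° = atan2(-0.389, 2.037) = 349.1886°
|p|² = ρ² + z² = 2.07381² + 0.640² = 4.71029
κ = 2ρ / |p|² = 2×2.07381 / 4.71029 = 0.88054
θ = 2·atan2(ρ, z) = 2·atan2(2.07381, 0.640) = 2.54292 rad
ℓ = θ/κ = 2.54292/0.88054 = 2.88789

0.8805 349.19 2.8879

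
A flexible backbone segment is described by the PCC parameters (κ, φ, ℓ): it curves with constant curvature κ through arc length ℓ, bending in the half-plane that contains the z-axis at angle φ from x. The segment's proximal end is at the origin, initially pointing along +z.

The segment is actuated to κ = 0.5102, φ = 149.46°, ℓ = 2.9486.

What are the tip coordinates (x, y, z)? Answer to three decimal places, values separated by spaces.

-1.576 0.930 1.956

θ = κ·ℓ = 0.5102 × 2.9486 = 1.50438 rad
ρ = (1 − cos θ)/κ = (1 − 0.06637)/0.5102 = 1.82993
z = sin θ / κ = 0.99779/0.5102 = 1.95569
x = ρ cos φ = 1.82993 × cos(149.46°) = -1.57607
y = ρ sin φ = 1.82993 × sin(149.46°) = 0.92986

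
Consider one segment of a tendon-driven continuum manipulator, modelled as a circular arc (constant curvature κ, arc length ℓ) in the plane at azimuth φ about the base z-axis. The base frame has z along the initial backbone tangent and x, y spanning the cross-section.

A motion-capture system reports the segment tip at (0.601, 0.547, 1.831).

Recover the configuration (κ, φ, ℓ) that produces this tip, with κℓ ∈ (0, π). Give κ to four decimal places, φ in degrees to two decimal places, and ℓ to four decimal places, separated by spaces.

ρ = √(x²+y²) = √(0.601² + 0.547²) = 0.81266
φ = atan2(y, x) mod 360° = atan2(0.547, 0.601) = 42.3069°
|p|² = ρ² + z² = 0.81266² + 1.831² = 4.01297
κ = 2ρ / |p|² = 2×0.81266 / 4.01297 = 0.40501
θ = 2·atan2(ρ, z) = 2·atan2(0.81266, 1.831) = 0.83543 rad
ℓ = θ/κ = 0.83543/0.40501 = 2.06270

0.4050 42.31 2.0627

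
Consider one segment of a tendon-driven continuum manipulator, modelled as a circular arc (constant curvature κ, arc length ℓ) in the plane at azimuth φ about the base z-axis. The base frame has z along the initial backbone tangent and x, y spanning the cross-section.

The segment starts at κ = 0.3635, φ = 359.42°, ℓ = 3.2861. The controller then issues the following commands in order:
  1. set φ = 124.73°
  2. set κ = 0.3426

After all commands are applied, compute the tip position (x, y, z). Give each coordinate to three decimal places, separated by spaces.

-0.947 1.366 2.635

initial: κ=0.3635, φ=359.42°, ℓ=3.2861
cmd 1: set φ=124.73° → (κ,φ,ℓ)=(0.3635,124.73°,3.2861) → tip=(-0.9913,1.4301,2.5585)
cmd 2: set κ=0.3426 → (κ,φ,ℓ)=(0.3426,124.73°,3.2861) → tip=(-0.9471,1.3663,2.6346)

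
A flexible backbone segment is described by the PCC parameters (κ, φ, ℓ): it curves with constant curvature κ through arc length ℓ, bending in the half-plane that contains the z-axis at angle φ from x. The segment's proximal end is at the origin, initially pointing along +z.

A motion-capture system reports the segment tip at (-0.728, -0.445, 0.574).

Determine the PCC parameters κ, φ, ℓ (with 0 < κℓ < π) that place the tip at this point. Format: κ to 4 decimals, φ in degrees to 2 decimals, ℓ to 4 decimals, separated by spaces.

1.6137 211.44 1.2129

ρ = √(x²+y²) = √(-0.728² + -0.445²) = 0.85323
φ = atan2(y, x) mod 360° = atan2(-0.445, -0.728) = 211.4359°
|p|² = ρ² + z² = 0.85323² + 0.574² = 1.05749
κ = 2ρ / |p|² = 2×0.85323 / 1.05749 = 1.61371
θ = 2·atan2(ρ, z) = 2·atan2(0.85323, 0.574) = 1.95721 rad
ℓ = θ/κ = 1.95721/1.61371 = 1.21287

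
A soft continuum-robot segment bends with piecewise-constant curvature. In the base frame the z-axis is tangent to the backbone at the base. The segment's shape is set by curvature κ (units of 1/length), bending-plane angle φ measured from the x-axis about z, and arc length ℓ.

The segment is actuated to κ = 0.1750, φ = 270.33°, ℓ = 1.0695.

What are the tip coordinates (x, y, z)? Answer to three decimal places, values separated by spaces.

θ = κ·ℓ = 0.1750 × 1.0695 = 0.18716 rad
ρ = (1 − cos θ)/κ = (1 − 0.98254)/0.1750 = 0.09979
z = sin θ / κ = 0.18607/0.1750 = 1.06327
x = ρ cos φ = 0.09979 × cos(270.33°) = 0.00057
y = ρ sin φ = 0.09979 × sin(270.33°) = -0.09979

0.001 -0.100 1.063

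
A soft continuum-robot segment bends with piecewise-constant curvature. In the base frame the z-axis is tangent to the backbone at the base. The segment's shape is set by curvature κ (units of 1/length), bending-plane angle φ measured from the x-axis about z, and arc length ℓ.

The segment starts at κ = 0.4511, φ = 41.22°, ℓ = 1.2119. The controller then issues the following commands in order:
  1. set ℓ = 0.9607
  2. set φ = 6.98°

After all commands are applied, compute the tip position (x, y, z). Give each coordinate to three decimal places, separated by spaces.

0.203 0.025 0.931

initial: κ=0.4511, φ=41.22°, ℓ=1.2119
cmd 1: set ℓ=0.9607 → (κ,φ,ℓ)=(0.4511,41.22°,0.9607) → tip=(0.1541,0.1350,0.9309)
cmd 2: set φ=6.98° → (κ,φ,ℓ)=(0.4511,6.98°,0.9607) → tip=(0.2034,0.0249,0.9309)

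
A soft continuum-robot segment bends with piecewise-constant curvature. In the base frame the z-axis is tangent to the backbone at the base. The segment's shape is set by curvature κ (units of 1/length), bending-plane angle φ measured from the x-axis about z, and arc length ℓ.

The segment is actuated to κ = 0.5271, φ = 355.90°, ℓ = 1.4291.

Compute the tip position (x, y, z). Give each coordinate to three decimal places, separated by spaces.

0.512 -0.037 1.298

θ = κ·ℓ = 0.5271 × 1.4291 = 0.75328 rad
ρ = (1 − cos θ)/κ = (1 − 0.72945)/0.5271 = 0.51328
z = sin θ / κ = 0.68403/0.5271 = 1.29773
x = ρ cos φ = 0.51328 × cos(355.90°) = 0.51197
y = ρ sin φ = 0.51328 × sin(355.90°) = -0.03670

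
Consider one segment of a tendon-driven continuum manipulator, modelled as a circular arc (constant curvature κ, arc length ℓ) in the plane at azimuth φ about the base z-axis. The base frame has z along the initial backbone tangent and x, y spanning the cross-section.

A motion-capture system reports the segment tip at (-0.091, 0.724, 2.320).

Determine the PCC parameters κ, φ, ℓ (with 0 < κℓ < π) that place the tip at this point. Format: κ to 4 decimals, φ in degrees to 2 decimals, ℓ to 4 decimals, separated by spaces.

ρ = √(x²+y²) = √(-0.091² + 0.724²) = 0.72970
φ = atan2(y, x) mod 360° = atan2(0.724, -0.091) = 97.1640°
|p|² = ρ² + z² = 0.72970² + 2.320² = 5.91486
κ = 2ρ / |p|² = 2×0.72970 / 5.91486 = 0.24673
θ = 2·atan2(ρ, z) = 2·atan2(0.72970, 2.320) = 0.60946 rad
ℓ = θ/κ = 0.60946/0.24673 = 2.47010

0.2467 97.16 2.4701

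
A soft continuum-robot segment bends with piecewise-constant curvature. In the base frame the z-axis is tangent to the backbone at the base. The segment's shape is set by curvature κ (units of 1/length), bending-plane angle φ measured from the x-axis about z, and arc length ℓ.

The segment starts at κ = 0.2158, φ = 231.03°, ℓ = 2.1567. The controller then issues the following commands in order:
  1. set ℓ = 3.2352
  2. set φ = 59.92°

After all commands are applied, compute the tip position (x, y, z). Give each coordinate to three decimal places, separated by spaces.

0.543 0.938 2.979

initial: κ=0.2158, φ=231.03°, ℓ=2.1567
cmd 1: set ℓ=3.2352 → (κ,φ,ℓ)=(0.2158,231.03°,3.2352) → tip=(-0.6819,-0.8429,2.9787)
cmd 2: set φ=59.92° → (κ,φ,ℓ)=(0.2158,59.92°,3.2352) → tip=(0.5434,0.9382,2.9787)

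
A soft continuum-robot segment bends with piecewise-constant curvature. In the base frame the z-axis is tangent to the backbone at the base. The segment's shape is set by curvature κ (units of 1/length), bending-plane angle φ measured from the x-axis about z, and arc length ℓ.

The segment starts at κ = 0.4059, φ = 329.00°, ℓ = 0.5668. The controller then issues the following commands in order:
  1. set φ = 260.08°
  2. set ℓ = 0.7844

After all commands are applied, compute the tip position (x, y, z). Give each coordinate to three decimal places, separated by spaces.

-0.021 -0.122 0.771

initial: κ=0.4059, φ=329.00°, ℓ=0.5668
cmd 1: set φ=260.08° → (κ,φ,ℓ)=(0.4059,260.08°,0.5668) → tip=(-0.0112,-0.0639,0.5618)
cmd 2: set ℓ=0.7844 → (κ,φ,ℓ)=(0.4059,260.08°,0.7844) → tip=(-0.0213,-0.1220,0.7712)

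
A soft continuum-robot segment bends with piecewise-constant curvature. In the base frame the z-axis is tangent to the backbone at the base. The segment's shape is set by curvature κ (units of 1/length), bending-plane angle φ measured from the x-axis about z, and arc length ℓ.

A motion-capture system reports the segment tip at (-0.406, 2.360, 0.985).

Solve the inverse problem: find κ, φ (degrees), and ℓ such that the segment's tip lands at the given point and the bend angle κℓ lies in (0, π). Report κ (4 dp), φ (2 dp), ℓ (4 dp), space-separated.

0.7143 99.76 3.3054

ρ = √(x²+y²) = √(-0.406² + 2.360²) = 2.39467
φ = atan2(y, x) mod 360° = atan2(2.360, -0.406) = 99.7613°
|p|² = ρ² + z² = 2.39467² + 0.985² = 6.70466
κ = 2ρ / |p|² = 2×2.39467 / 6.70466 = 0.71433
θ = 2·atan2(ρ, z) = 2·atan2(2.39467, 0.985) = 2.36112 rad
ℓ = θ/κ = 2.36112/0.71433 = 3.30537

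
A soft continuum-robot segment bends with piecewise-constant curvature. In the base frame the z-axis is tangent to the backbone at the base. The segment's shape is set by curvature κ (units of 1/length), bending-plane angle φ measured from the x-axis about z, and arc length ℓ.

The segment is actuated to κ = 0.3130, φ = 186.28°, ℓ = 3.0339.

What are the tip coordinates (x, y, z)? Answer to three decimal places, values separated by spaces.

θ = κ·ℓ = 0.3130 × 3.0339 = 0.94961 rad
ρ = (1 − cos θ)/κ = (1 − 0.58200)/0.3130 = 1.33546
z = sin θ / κ = 0.81319/0.3130 = 2.59805
x = ρ cos φ = 1.33546 × cos(186.28°) = -1.32745
y = ρ sin φ = 1.33546 × sin(186.28°) = -0.14608

-1.327 -0.146 2.598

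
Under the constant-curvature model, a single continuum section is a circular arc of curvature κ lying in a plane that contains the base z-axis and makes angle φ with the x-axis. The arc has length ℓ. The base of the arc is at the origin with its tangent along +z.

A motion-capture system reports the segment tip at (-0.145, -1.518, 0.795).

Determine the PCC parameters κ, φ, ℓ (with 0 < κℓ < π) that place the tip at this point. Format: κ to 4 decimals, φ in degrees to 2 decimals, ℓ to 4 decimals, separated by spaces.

1.0313 264.54 2.1143

ρ = √(x²+y²) = √(-0.145² + -1.518²) = 1.52491
φ = atan2(y, x) mod 360° = atan2(-1.518, -0.145) = 264.5436°
|p|² = ρ² + z² = 1.52491² + 0.795² = 2.95737
κ = 2ρ / |p|² = 2×1.52491 / 2.95737 = 1.03126
θ = 2·atan2(ρ, z) = 2·atan2(1.52491, 0.795) = 2.18044 rad
ℓ = θ/κ = 2.18044/1.03126 = 2.11435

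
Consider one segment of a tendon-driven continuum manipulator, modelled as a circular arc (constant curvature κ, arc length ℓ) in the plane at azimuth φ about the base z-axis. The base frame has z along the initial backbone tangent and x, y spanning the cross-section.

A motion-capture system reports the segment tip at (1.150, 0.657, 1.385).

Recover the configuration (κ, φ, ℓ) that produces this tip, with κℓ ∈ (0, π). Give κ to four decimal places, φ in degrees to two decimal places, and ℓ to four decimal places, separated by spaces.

ρ = √(x²+y²) = √(1.150² + 0.657²) = 1.32444
φ = atan2(y, x) mod 360° = atan2(0.657, 1.150) = 29.7395°
|p|² = ρ² + z² = 1.32444² + 1.385² = 3.67237
κ = 2ρ / |p|² = 2×1.32444 / 3.67237 = 0.72130
θ = 2·atan2(ρ, z) = 2·atan2(1.32444, 1.385) = 1.52610 rad
ℓ = θ/κ = 1.52610/0.72130 = 2.11577

0.7213 29.74 2.1158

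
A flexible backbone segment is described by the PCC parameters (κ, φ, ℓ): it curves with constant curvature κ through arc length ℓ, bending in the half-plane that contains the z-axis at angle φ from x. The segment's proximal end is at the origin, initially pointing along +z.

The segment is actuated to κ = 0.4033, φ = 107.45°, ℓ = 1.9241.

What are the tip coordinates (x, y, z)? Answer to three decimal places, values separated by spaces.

θ = κ·ℓ = 0.4033 × 1.9241 = 0.77599 rad
ρ = (1 − cos θ)/κ = (1 − 0.71373)/0.4033 = 0.70982
z = sin θ / κ = 0.70042/0.4033 = 1.73673
x = ρ cos φ = 0.70982 × cos(107.45°) = -0.21286
y = ρ sin φ = 0.70982 × sin(107.45°) = 0.67716

-0.213 0.677 1.737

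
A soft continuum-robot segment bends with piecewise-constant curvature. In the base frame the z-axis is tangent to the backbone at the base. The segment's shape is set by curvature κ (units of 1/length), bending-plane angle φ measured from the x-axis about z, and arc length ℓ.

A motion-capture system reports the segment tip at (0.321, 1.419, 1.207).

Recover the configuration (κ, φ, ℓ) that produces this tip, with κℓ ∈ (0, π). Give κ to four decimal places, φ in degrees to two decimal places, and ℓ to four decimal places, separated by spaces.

0.8143 77.25 2.1572

ρ = √(x²+y²) = √(0.321² + 1.419²) = 1.45485
φ = atan2(y, x) mod 360° = atan2(1.419, 0.321) = 77.2533°
|p|² = ρ² + z² = 1.45485² + 1.207² = 3.57345
κ = 2ρ / |p|² = 2×1.45485 / 3.57345 = 0.81426
θ = 2·atan2(ρ, z) = 2·atan2(1.45485, 1.207) = 1.75649 rad
ℓ = θ/κ = 1.75649/0.81426 = 2.15717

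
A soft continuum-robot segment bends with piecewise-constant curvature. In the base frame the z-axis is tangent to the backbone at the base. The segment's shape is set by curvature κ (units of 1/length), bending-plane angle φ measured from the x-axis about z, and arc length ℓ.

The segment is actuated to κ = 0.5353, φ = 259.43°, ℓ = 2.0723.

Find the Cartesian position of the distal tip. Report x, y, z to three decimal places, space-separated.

θ = κ·ℓ = 0.5353 × 2.0723 = 1.10930 rad
ρ = (1 − cos θ)/κ = (1 − 0.44529)/0.5353 = 1.03627
z = sin θ / κ = 0.89539/0.5353 = 1.67268
x = ρ cos φ = 1.03627 × cos(259.43°) = -0.19009
y = ρ sin φ = 1.03627 × sin(259.43°) = -1.01868

-0.190 -1.019 1.673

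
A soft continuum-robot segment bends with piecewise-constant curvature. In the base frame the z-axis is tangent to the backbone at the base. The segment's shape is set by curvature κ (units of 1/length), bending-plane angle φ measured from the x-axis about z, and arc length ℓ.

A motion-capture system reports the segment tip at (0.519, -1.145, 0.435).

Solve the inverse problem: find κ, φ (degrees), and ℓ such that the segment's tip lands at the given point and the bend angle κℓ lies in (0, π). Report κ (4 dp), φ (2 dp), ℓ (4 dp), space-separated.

1.4208 294.38 1.7422

ρ = √(x²+y²) = √(0.519² + -1.145²) = 1.25713
φ = atan2(y, x) mod 360° = atan2(-1.145, 0.519) = 294.3836°
|p|² = ρ² + z² = 1.25713² + 0.435² = 1.76961
κ = 2ρ / |p|² = 2×1.25713 / 1.76961 = 1.42080
θ = 2·atan2(ρ, z) = 2·atan2(1.25713, 0.435) = 2.47533 rad
ℓ = θ/κ = 2.47533/1.42080 = 1.74221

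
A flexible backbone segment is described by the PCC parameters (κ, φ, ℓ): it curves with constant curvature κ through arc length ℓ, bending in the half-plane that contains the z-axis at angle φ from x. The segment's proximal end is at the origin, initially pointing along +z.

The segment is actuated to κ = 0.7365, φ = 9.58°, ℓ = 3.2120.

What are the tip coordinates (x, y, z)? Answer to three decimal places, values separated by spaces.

θ = κ·ℓ = 0.7365 × 3.2120 = 2.36564 rad
ρ = (1 − cos θ)/κ = (1 − -0.71375)/0.7365 = 2.32689
z = sin θ / κ = 0.70040/0.7365 = 0.95098
x = ρ cos φ = 2.32689 × cos(9.58°) = 2.29444
y = ρ sin φ = 2.32689 × sin(9.58°) = 0.38725

2.294 0.387 0.951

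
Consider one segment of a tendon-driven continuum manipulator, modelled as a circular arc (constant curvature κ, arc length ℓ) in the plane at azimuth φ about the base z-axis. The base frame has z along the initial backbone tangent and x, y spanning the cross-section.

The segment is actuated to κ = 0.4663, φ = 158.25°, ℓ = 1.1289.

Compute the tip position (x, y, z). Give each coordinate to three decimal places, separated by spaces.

θ = κ·ℓ = 0.4663 × 1.1289 = 0.52641 rad
ρ = (1 − cos θ)/κ = (1 − 0.86462)/0.4663 = 0.29033
z = sin θ / κ = 0.50243/0.4663 = 1.07748
x = ρ cos φ = 0.29033 × cos(158.25°) = -0.26966
y = ρ sin φ = 0.29033 × sin(158.25°) = 0.10758

-0.270 0.108 1.077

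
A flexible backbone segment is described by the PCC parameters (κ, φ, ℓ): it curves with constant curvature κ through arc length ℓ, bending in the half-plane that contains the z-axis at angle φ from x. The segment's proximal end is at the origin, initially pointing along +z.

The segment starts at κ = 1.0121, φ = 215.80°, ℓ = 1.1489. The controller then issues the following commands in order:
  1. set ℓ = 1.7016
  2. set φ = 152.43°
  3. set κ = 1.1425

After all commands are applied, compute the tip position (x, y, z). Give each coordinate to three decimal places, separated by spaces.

initial: κ=1.0121, φ=215.80°, ℓ=1.1489
cmd 1: set ℓ=1.7016 → (κ,φ,ℓ)=(1.0121,215.80°,1.7016) → tip=(-0.9222,-0.6651,0.9767)
cmd 2: set φ=152.43° → (κ,φ,ℓ)=(1.0121,152.43°,1.7016) → tip=(-1.0079,0.5263,0.9767)
cmd 3: set κ=1.1425 → (κ,φ,ℓ)=(1.1425,152.43°,1.7016) → tip=(-1.0588,0.5528,0.8150)

-1.059 0.553 0.815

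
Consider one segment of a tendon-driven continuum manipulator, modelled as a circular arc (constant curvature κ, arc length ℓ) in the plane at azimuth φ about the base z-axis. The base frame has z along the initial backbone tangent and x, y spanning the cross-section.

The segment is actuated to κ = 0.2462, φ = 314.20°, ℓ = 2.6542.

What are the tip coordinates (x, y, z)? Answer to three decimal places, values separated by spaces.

0.583 -0.600 2.469

θ = κ·ℓ = 0.2462 × 2.6542 = 0.65346 rad
ρ = (1 − cos θ)/κ = (1 − 0.79398)/0.2462 = 0.83679
z = sin θ / κ = 0.60794/0.2462 = 2.46930
x = ρ cos φ = 0.83679 × cos(314.20°) = 0.58338
y = ρ sin φ = 0.83679 × sin(314.20°) = -0.59990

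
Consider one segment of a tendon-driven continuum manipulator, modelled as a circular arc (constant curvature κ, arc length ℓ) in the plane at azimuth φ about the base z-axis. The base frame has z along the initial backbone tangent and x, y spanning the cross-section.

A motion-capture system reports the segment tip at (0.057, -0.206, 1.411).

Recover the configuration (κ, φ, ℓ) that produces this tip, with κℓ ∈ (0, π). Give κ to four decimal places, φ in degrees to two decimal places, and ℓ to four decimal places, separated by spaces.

ρ = √(x²+y²) = √(0.057² + -0.206²) = 0.21374
φ = atan2(y, x) mod 360° = atan2(-0.206, 0.057) = 285.4667°
|p|² = ρ² + z² = 0.21374² + 1.411² = 2.03661
κ = 2ρ / |p|² = 2×0.21374 / 2.03661 = 0.20990
θ = 2·atan2(ρ, z) = 2·atan2(0.21374, 1.411) = 0.30068 rad
ℓ = θ/κ = 0.30068/0.20990 = 1.43249

0.2099 285.47 1.4325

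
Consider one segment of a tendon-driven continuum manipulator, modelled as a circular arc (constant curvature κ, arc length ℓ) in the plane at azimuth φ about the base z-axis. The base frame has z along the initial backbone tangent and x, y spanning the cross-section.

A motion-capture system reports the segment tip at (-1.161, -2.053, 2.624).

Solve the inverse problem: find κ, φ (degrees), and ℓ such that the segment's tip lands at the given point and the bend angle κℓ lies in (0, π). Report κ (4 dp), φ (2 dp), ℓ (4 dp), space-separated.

ρ = √(x²+y²) = √(-1.161² + -2.053²) = 2.35854
φ = atan2(y, x) mod 360° = atan2(-2.053, -1.161) = 240.5112°
|p|² = ρ² + z² = 2.35854² + 2.624² = 12.44811
κ = 2ρ / |p|² = 2×2.35854 / 12.44811 = 0.37894
θ = 2·atan2(ρ, z) = 2·atan2(2.35854, 2.624) = 1.46434 rad
ℓ = θ/κ = 1.46434/0.37894 = 3.86431

0.3789 240.51 3.8643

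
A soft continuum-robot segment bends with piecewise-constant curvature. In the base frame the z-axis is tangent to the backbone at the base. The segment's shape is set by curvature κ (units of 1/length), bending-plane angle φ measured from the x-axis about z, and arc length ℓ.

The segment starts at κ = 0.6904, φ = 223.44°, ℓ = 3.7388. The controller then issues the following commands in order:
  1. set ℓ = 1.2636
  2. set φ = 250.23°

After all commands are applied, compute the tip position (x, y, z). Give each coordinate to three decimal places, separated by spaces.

initial: κ=0.6904, φ=223.44°, ℓ=3.7388
cmd 1: set ℓ=1.2636 → (κ,φ,ℓ)=(0.6904,223.44°,1.2636) → tip=(-0.3755,-0.3556,1.1093)
cmd 2: set φ=250.23° → (κ,φ,ℓ)=(0.6904,250.23°,1.2636) → tip=(-0.1749,-0.4866,1.1093)

-0.175 -0.487 1.109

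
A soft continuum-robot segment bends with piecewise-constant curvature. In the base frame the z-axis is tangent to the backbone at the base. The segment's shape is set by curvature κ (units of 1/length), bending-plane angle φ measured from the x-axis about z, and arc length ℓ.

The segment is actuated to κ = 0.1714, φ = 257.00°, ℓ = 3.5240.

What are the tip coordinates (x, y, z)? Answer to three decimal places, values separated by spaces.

θ = κ·ℓ = 0.1714 × 3.5240 = 0.60401 rad
ρ = (1 − cos θ)/κ = (1 − 0.82306)/0.1714 = 1.03231
z = sin θ / κ = 0.56795/0.1714 = 3.31360
x = ρ cos φ = 1.03231 × cos(257.00°) = -0.23222
y = ρ sin φ = 1.03231 × sin(257.00°) = -1.00585

-0.232 -1.006 3.314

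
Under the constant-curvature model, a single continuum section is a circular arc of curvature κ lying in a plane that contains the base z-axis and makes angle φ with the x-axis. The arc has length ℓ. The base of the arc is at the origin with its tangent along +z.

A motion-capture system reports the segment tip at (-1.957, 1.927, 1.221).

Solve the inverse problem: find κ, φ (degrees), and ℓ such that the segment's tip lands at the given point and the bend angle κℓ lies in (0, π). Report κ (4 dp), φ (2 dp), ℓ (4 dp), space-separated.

0.6080 135.44 3.7908

ρ = √(x²+y²) = √(-1.957² + 1.927²) = 2.74648
φ = atan2(y, x) mod 360° = atan2(1.927, -1.957) = 135.4425°
|p|² = ρ² + z² = 2.74648² + 1.221² = 9.03402
κ = 2ρ / |p|² = 2×2.74648 / 9.03402 = 0.60803
θ = 2·atan2(ρ, z) = 2·atan2(2.74648, 1.221) = 2.30494 rad
ℓ = θ/κ = 2.30494/0.60803 = 3.79082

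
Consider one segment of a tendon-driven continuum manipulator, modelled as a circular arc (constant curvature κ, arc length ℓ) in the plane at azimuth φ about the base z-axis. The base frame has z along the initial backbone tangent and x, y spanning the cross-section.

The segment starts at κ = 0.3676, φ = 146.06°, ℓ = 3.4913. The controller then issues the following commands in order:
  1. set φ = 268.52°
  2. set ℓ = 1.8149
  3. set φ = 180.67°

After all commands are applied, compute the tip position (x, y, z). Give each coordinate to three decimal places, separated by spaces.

initial: κ=0.3676, φ=146.06°, ℓ=3.4913
cmd 1: set φ=268.52° → (κ,φ,ℓ)=(0.3676,268.52°,3.4913) → tip=(-0.0503,-1.9486,2.6088)
cmd 2: set ℓ=1.8149 → (κ,φ,ℓ)=(0.3676,268.52°,1.8149) → tip=(-0.0151,-0.5831,1.6832)
cmd 3: set φ=180.67° → (κ,φ,ℓ)=(0.3676,180.67°,1.8149) → tip=(-0.5832,-0.0068,1.6832)

-0.583 -0.007 1.683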